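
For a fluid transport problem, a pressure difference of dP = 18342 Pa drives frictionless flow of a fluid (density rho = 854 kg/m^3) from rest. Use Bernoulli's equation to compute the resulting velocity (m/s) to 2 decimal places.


v = sqrt(2*dP/rho)
v = sqrt(2*18342/854)
v = sqrt(42.955504)
v = 6.55 m/s


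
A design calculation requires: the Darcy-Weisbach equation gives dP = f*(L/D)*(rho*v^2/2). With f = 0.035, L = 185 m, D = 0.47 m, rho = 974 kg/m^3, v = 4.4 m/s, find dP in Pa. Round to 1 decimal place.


dP = f * (L/D) * (rho*v^2/2)
dP = 0.035 * (185/0.47) * (974*4.4^2/2)
L/D = 393.61702128
rho*v^2/2 = 974*19.36/2 = 9428.32
dP = 0.035 * 393.61702128 * 9428.32
dP = 129890.2 Pa


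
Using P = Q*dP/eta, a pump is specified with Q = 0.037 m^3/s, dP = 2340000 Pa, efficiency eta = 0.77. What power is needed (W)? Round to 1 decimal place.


P = Q * dP / eta
P = 0.037 * 2340000 / 0.77
P = 86580.0 / 0.77
P = 112441.6 W


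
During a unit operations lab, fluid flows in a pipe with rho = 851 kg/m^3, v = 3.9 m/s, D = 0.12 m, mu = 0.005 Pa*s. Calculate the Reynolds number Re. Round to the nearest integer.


Re = rho * v * D / mu
Re = 851 * 3.9 * 0.12 / 0.005
Re = 398.268 / 0.005
Re = 79654


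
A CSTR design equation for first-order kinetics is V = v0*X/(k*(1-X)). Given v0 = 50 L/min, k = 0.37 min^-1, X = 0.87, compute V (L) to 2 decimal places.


V = v0 * X / (k * (1 - X))
V = 50 * 0.87 / (0.37 * (1 - 0.87))
V = 43.5 / (0.37 * 0.13)
V = 43.5 / 0.0481
V = 904.37 L


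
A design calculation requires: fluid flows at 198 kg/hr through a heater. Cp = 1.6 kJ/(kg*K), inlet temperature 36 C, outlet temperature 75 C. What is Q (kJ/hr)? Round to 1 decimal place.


Q = m_dot * Cp * (T2 - T1)
Q = 198 * 1.6 * (75 - 36)
Q = 198 * 1.6 * 39
Q = 12355.2 kJ/hr


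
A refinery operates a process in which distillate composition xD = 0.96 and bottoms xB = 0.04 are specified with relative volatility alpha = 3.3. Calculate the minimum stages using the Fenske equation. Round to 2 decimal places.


N_min = ln((xD*(1-xB))/(xB*(1-xD))) / ln(alpha)
Numerator inside ln: 0.9216 / 0.0016 = 576.0
ln(576.0) = 6.356108
ln(alpha) = ln(3.3) = 1.193922
N_min = 6.356108 / 1.193922 = 5.32


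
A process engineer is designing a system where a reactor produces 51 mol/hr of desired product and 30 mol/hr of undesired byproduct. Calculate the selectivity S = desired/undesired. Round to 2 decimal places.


S = desired product rate / undesired product rate
S = 51 / 30
S = 1.70


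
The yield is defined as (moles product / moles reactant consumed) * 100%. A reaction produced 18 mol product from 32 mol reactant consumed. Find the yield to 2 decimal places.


Yield = (moles product / moles consumed) * 100%
Yield = (18 / 32) * 100
Yield = 0.5625 * 100
Yield = 56.25%


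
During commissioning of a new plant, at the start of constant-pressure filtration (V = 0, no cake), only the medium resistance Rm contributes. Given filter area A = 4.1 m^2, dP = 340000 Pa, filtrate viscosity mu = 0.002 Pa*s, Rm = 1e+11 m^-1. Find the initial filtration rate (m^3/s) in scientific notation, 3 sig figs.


rate = A * dP / (mu * Rm)
rate = 4.1 * 340000 / (0.002 * 1e+11)
rate = 1394000.0 / 2.000e+08
rate = 6.97e-03 m^3/s


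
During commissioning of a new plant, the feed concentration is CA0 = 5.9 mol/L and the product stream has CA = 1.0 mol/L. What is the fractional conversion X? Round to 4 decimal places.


X = (CA0 - CA) / CA0
X = (5.9 - 1.0) / 5.9
X = 4.9 / 5.9
X = 0.8305


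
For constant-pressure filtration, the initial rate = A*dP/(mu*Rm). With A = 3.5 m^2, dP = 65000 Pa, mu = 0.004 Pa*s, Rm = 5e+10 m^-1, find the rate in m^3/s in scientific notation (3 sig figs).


rate = A * dP / (mu * Rm)
rate = 3.5 * 65000 / (0.004 * 5e+10)
rate = 227500.0 / 2.000e+08
rate = 1.14e-03 m^3/s


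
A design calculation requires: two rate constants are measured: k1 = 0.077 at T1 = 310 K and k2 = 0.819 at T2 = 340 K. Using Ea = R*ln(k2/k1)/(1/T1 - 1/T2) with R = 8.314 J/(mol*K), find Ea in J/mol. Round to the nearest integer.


Ea = R * ln(k2/k1) / (1/T1 - 1/T2)
ln(k2/k1) = ln(0.819/0.077) = 2.3642787
1/T1 - 1/T2 = 1/310 - 1/340 = 0.000284629981
Ea = 8.314 * 2.3642787 / 0.000284629981
Ea = 69060 J/mol


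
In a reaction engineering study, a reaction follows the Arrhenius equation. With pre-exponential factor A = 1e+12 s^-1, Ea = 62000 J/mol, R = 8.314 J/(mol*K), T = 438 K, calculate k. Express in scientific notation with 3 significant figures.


k = A * exp(-Ea/(R*T))
k = 1e+12 * exp(-62000 / (8.314 * 438))
k = 1e+12 * exp(-17.025801)
k = 4.03e+04


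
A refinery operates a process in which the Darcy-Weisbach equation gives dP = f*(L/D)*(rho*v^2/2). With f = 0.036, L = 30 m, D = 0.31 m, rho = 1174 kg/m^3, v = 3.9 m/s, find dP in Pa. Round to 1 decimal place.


dP = f * (L/D) * (rho*v^2/2)
dP = 0.036 * (30/0.31) * (1174*3.9^2/2)
L/D = 96.77419355
rho*v^2/2 = 1174*15.21/2 = 8928.27
dP = 0.036 * 96.77419355 * 8928.27
dP = 31104.9 Pa


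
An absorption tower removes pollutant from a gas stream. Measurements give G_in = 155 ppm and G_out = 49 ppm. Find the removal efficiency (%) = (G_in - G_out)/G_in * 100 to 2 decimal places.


Efficiency = (G_in - G_out) / G_in * 100%
Efficiency = (155 - 49) / 155 * 100
Efficiency = 106 / 155 * 100
Efficiency = 68.39%


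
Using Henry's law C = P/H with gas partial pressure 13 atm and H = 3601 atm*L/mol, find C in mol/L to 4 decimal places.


C = P / H
C = 13 / 3601
C = 0.0036 mol/L


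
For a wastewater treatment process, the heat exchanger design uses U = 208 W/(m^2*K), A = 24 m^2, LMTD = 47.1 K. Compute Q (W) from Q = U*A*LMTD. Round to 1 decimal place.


Q = U * A * LMTD
Q = 208 * 24 * 47.1
Q = 235123.2 W


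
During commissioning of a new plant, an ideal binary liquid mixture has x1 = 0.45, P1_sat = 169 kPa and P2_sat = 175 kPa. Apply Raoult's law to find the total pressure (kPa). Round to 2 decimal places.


P = x1*P1_sat + x2*P2_sat
x2 = 1 - x1 = 1 - 0.45 = 0.55
P = 0.45*169 + 0.55*175
P = 76.05 + 96.25
P = 172.30 kPa


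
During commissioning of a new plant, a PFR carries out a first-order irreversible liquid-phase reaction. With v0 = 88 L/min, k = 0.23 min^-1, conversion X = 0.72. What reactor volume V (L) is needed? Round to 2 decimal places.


V = (v0/k) * ln(1/(1-X))
V = (88/0.23) * ln(1/(1-0.72))
V = 382.608696 * ln(3.571429)
V = 382.608696 * 1.272966
V = 487.05 L


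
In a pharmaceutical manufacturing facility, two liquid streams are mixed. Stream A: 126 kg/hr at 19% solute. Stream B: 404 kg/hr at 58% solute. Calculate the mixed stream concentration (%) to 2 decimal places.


Mass balance on solute: F1*x1 + F2*x2 = F3*x3
F3 = F1 + F2 = 126 + 404 = 530 kg/hr
x3 = (F1*x1 + F2*x2)/F3
x3 = (126*0.19 + 404*0.58) / 530
x3 = 48.73%


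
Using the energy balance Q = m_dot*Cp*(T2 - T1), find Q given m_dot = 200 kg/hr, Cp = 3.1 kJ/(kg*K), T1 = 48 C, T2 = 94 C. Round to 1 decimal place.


Q = m_dot * Cp * (T2 - T1)
Q = 200 * 3.1 * (94 - 48)
Q = 200 * 3.1 * 46
Q = 28520.0 kJ/hr


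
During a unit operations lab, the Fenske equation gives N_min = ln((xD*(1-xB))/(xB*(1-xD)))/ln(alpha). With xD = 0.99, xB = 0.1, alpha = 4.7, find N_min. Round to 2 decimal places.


N_min = ln((xD*(1-xB))/(xB*(1-xD))) / ln(alpha)
Numerator inside ln: 0.891 / 0.001 = 891.0
ln(891.0) = 6.792344
ln(alpha) = ln(4.7) = 1.547563
N_min = 6.792344 / 1.547563 = 4.39


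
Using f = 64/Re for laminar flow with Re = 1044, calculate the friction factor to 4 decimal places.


f = 64 / Re
f = 64 / 1044
f = 0.0613


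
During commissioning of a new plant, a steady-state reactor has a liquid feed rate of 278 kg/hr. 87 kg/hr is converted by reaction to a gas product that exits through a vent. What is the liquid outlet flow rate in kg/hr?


Steady-state mass balance on the main outlet: F_out = F_in - F_removed
F_out = 278 - 87
F_out = 191 kg/hr


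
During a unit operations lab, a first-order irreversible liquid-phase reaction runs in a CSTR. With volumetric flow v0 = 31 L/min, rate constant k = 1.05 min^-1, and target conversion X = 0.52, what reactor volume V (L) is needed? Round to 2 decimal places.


V = v0 * X / (k * (1 - X))
V = 31 * 0.52 / (1.05 * (1 - 0.52))
V = 16.12 / (1.05 * 0.48)
V = 16.12 / 0.504
V = 31.98 L


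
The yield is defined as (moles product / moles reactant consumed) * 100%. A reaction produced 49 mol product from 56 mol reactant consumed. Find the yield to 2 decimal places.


Yield = (moles product / moles consumed) * 100%
Yield = (49 / 56) * 100
Yield = 0.875 * 100
Yield = 87.50%


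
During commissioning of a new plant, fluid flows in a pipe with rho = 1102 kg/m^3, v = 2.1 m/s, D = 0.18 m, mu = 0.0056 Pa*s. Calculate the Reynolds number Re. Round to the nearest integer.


Re = rho * v * D / mu
Re = 1102 * 2.1 * 0.18 / 0.0056
Re = 416.556 / 0.0056
Re = 74385


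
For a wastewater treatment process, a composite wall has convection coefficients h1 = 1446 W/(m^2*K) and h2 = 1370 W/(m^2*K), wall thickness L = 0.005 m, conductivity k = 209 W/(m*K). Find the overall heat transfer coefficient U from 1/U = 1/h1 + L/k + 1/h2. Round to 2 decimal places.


1/U = 1/h1 + L/k + 1/h2
1/U = 1/1446 + 0.005/209 + 1/1370
1/U = 0.0006915629 + 2.39234e-05 + 0.000729927
1/U = 0.0014454133
U = 691.84 W/(m^2*K)


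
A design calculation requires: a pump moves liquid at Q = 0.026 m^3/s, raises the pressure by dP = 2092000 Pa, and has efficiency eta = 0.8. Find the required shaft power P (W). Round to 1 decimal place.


P = Q * dP / eta
P = 0.026 * 2092000 / 0.8
P = 54392.0 / 0.8
P = 67990.0 W


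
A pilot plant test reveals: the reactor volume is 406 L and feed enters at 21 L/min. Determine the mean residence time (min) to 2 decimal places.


tau = V / v0
tau = 406 / 21
tau = 19.33 min


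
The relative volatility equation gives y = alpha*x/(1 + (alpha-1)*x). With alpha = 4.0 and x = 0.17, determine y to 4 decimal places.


y = alpha*x / (1 + (alpha-1)*x)
y = 4.0*0.17 / (1 + (4.0-1)*0.17)
y = 0.68 / (1 + 0.51)
y = 0.68 / 1.51
y = 0.4503


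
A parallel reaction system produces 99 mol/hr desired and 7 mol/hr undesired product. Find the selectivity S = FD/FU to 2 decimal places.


S = desired product rate / undesired product rate
S = 99 / 7
S = 14.14


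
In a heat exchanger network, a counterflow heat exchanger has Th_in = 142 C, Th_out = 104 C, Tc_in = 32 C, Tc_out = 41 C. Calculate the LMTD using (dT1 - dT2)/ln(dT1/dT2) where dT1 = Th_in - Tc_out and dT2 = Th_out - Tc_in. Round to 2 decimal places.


dT1 = Th_in - Tc_out = 142 - 41 = 101
dT2 = Th_out - Tc_in = 104 - 32 = 72
LMTD = (dT1 - dT2) / ln(dT1/dT2)
LMTD = (101 - 72) / ln(101/72)
LMTD = 85.68 K


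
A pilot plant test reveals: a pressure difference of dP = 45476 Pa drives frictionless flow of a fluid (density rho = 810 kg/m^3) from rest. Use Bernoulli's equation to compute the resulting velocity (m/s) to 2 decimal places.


v = sqrt(2*dP/rho)
v = sqrt(2*45476/810)
v = sqrt(112.28642)
v = 10.60 m/s


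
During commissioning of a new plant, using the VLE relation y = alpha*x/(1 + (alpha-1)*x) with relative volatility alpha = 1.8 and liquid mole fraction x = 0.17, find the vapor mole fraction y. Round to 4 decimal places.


y = alpha*x / (1 + (alpha-1)*x)
y = 1.8*0.17 / (1 + (1.8-1)*0.17)
y = 0.306 / (1 + 0.136)
y = 0.306 / 1.136
y = 0.2694


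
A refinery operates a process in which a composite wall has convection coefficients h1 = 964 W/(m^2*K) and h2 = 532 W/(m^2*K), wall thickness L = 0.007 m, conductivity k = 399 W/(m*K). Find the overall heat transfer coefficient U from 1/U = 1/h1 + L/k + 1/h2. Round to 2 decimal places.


1/U = 1/h1 + L/k + 1/h2
1/U = 1/964 + 0.007/399 + 1/532
1/U = 0.0010373444 + 1.75439e-05 + 0.0018796992
1/U = 0.0029345875
U = 340.76 W/(m^2*K)


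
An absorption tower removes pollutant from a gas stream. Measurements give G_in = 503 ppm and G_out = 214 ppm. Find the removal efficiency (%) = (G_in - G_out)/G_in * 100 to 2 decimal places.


Efficiency = (G_in - G_out) / G_in * 100%
Efficiency = (503 - 214) / 503 * 100
Efficiency = 289 / 503 * 100
Efficiency = 57.46%


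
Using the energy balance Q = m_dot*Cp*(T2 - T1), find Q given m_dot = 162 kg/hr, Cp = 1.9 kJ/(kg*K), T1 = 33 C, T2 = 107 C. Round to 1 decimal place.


Q = m_dot * Cp * (T2 - T1)
Q = 162 * 1.9 * (107 - 33)
Q = 162 * 1.9 * 74
Q = 22777.2 kJ/hr


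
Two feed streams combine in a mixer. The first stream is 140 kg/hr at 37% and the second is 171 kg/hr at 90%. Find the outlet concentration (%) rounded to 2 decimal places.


Mass balance on solute: F1*x1 + F2*x2 = F3*x3
F3 = F1 + F2 = 140 + 171 = 311 kg/hr
x3 = (F1*x1 + F2*x2)/F3
x3 = (140*0.37 + 171*0.9) / 311
x3 = 66.14%


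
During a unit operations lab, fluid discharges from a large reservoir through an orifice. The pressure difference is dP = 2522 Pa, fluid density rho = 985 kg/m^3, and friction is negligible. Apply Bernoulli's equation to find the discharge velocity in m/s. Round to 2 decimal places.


v = sqrt(2*dP/rho)
v = sqrt(2*2522/985)
v = sqrt(5.120812)
v = 2.26 m/s


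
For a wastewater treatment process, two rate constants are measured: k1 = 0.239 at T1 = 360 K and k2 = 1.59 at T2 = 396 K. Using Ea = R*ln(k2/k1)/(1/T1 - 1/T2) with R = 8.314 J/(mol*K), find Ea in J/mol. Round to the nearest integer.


Ea = R * ln(k2/k1) / (1/T1 - 1/T2)
ln(k2/k1) = ln(1.59/0.239) = 1.8950257
1/T1 - 1/T2 = 1/360 - 1/396 = 0.000252525253
Ea = 8.314 * 1.8950257 / 0.000252525253
Ea = 62391 J/mol


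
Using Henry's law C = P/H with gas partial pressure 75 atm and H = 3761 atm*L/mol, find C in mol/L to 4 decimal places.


C = P / H
C = 75 / 3761
C = 0.0199 mol/L


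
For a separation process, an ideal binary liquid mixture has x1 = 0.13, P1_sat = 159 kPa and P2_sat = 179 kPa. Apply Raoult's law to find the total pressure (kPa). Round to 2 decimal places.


P = x1*P1_sat + x2*P2_sat
x2 = 1 - x1 = 1 - 0.13 = 0.87
P = 0.13*159 + 0.87*179
P = 20.67 + 155.73
P = 176.40 kPa


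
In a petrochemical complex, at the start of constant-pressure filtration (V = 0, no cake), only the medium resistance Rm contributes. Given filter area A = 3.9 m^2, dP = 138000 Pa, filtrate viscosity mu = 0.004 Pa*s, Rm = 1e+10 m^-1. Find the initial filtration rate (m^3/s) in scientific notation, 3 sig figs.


rate = A * dP / (mu * Rm)
rate = 3.9 * 138000 / (0.004 * 1e+10)
rate = 538200.0 / 4.000e+07
rate = 1.35e-02 m^3/s


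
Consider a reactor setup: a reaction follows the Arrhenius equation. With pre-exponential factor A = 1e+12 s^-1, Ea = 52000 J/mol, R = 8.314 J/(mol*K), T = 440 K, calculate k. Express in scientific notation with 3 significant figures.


k = A * exp(-Ea/(R*T))
k = 1e+12 * exp(-52000 / (8.314 * 440))
k = 1e+12 * exp(-14.214797)
k = 6.71e+05


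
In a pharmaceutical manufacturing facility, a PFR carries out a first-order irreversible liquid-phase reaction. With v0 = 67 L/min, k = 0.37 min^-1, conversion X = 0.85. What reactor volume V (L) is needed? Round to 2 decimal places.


V = (v0/k) * ln(1/(1-X))
V = (67/0.37) * ln(1/(1-0.85))
V = 181.081081 * ln(6.666667)
V = 181.081081 * 1.89712
V = 343.53 L


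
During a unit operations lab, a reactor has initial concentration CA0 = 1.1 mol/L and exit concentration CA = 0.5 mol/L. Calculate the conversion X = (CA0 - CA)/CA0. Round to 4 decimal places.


X = (CA0 - CA) / CA0
X = (1.1 - 0.5) / 1.1
X = 0.6 / 1.1
X = 0.5455


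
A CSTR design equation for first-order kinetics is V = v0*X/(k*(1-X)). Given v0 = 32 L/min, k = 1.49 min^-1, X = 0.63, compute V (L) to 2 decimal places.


V = v0 * X / (k * (1 - X))
V = 32 * 0.63 / (1.49 * (1 - 0.63))
V = 20.16 / (1.49 * 0.37)
V = 20.16 / 0.5513
V = 36.57 L


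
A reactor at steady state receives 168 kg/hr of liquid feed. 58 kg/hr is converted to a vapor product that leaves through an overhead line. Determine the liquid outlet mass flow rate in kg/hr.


Steady-state mass balance on the main outlet: F_out = F_in - F_removed
F_out = 168 - 58
F_out = 110 kg/hr


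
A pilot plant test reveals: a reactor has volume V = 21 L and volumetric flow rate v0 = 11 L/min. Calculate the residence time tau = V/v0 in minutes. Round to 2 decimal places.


tau = V / v0
tau = 21 / 11
tau = 1.91 min


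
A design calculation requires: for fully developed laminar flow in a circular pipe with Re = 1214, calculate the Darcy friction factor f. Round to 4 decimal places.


f = 64 / Re
f = 64 / 1214
f = 0.0527


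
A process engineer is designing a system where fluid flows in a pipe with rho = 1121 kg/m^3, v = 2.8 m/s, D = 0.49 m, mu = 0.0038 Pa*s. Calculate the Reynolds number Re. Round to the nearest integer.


Re = rho * v * D / mu
Re = 1121 * 2.8 * 0.49 / 0.0038
Re = 1538.012 / 0.0038
Re = 404740


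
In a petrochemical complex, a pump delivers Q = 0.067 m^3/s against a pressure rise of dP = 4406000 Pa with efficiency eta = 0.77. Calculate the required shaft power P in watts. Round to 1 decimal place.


P = Q * dP / eta
P = 0.067 * 4406000 / 0.77
P = 295202.0 / 0.77
P = 383379.2 W


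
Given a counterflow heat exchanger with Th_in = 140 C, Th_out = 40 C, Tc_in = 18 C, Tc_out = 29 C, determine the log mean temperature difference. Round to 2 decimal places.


dT1 = Th_in - Tc_out = 140 - 29 = 111
dT2 = Th_out - Tc_in = 40 - 18 = 22
LMTD = (dT1 - dT2) / ln(dT1/dT2)
LMTD = (111 - 22) / ln(111/22)
LMTD = 54.99 K


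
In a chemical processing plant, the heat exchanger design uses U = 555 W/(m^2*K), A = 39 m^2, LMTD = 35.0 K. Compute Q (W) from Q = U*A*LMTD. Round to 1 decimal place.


Q = U * A * LMTD
Q = 555 * 39 * 35.0
Q = 757575.0 W


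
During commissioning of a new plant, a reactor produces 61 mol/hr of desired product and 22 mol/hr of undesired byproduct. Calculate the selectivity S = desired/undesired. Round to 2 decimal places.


S = desired product rate / undesired product rate
S = 61 / 22
S = 2.77


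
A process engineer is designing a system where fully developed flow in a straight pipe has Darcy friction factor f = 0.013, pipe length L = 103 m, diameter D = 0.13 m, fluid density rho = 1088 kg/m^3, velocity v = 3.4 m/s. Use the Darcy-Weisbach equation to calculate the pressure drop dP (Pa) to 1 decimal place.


dP = f * (L/D) * (rho*v^2/2)
dP = 0.013 * (103/0.13) * (1088*3.4^2/2)
L/D = 792.30769231
rho*v^2/2 = 1088*11.56/2 = 6288.64
dP = 0.013 * 792.30769231 * 6288.64
dP = 64773.0 Pa


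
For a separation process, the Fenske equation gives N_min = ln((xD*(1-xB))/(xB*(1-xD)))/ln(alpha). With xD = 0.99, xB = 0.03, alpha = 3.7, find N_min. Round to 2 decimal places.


N_min = ln((xD*(1-xB))/(xB*(1-xD))) / ln(alpha)
Numerator inside ln: 0.9603 / 0.0003 = 3201.0
ln(3201.0) = 8.071219
ln(alpha) = ln(3.7) = 1.308333
N_min = 8.071219 / 1.308333 = 6.17


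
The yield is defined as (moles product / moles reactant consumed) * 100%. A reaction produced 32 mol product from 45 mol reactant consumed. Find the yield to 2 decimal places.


Yield = (moles product / moles consumed) * 100%
Yield = (32 / 45) * 100
Yield = 0.7111 * 100
Yield = 71.11%


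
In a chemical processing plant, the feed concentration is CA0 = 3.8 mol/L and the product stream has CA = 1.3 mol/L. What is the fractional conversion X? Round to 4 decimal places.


X = (CA0 - CA) / CA0
X = (3.8 - 1.3) / 3.8
X = 2.5 / 3.8
X = 0.6579


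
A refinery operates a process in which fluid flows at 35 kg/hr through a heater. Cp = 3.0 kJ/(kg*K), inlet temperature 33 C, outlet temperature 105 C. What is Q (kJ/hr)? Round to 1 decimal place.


Q = m_dot * Cp * (T2 - T1)
Q = 35 * 3.0 * (105 - 33)
Q = 35 * 3.0 * 72
Q = 7560.0 kJ/hr


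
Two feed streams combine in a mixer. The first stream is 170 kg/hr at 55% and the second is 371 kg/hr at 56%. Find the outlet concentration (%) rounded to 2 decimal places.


Mass balance on solute: F1*x1 + F2*x2 = F3*x3
F3 = F1 + F2 = 170 + 371 = 541 kg/hr
x3 = (F1*x1 + F2*x2)/F3
x3 = (170*0.55 + 371*0.56) / 541
x3 = 55.69%


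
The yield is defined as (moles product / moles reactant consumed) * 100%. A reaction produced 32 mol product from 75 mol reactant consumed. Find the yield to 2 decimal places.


Yield = (moles product / moles consumed) * 100%
Yield = (32 / 75) * 100
Yield = 0.4267 * 100
Yield = 42.67%


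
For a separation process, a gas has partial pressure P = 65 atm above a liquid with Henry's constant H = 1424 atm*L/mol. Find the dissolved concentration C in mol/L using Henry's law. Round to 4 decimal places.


C = P / H
C = 65 / 1424
C = 0.0456 mol/L


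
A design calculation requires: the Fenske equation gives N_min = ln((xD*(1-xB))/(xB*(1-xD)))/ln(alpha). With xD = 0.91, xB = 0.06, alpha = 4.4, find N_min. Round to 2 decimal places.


N_min = ln((xD*(1-xB))/(xB*(1-xD))) / ln(alpha)
Numerator inside ln: 0.8554 / 0.0054 = 158.407407
ln(158.407407) = 5.06517
ln(alpha) = ln(4.4) = 1.481605
N_min = 5.06517 / 1.481605 = 3.42


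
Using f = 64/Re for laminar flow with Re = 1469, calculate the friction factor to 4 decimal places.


f = 64 / Re
f = 64 / 1469
f = 0.0436


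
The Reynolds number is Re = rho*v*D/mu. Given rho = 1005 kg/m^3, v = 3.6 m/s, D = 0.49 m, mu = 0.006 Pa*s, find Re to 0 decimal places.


Re = rho * v * D / mu
Re = 1005 * 3.6 * 0.49 / 0.006
Re = 1772.82 / 0.006
Re = 295470


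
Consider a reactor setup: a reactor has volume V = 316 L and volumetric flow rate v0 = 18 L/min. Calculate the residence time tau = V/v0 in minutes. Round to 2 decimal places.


tau = V / v0
tau = 316 / 18
tau = 17.56 min


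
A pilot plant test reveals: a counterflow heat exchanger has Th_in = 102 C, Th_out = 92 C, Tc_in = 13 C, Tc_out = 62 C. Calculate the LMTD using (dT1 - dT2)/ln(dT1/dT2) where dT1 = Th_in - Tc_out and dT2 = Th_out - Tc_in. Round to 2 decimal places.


dT1 = Th_in - Tc_out = 102 - 62 = 40
dT2 = Th_out - Tc_in = 92 - 13 = 79
LMTD = (dT1 - dT2) / ln(dT1/dT2)
LMTD = (40 - 79) / ln(40/79)
LMTD = 57.31 K


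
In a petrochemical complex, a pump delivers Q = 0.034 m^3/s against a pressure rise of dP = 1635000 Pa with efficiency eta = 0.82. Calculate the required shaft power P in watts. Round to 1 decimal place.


P = Q * dP / eta
P = 0.034 * 1635000 / 0.82
P = 55590.0 / 0.82
P = 67792.7 W


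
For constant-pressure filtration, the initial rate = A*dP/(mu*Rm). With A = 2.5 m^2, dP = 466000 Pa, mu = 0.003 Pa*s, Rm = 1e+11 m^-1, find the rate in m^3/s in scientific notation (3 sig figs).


rate = A * dP / (mu * Rm)
rate = 2.5 * 466000 / (0.003 * 1e+11)
rate = 1165000.0 / 3.000e+08
rate = 3.88e-03 m^3/s


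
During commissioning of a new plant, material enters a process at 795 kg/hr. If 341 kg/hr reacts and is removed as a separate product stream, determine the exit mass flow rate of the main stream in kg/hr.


Steady-state mass balance on the main outlet: F_out = F_in - F_removed
F_out = 795 - 341
F_out = 454 kg/hr


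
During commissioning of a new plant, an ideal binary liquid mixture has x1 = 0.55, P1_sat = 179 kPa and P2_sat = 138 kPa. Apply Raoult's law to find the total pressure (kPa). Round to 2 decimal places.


P = x1*P1_sat + x2*P2_sat
x2 = 1 - x1 = 1 - 0.55 = 0.45
P = 0.55*179 + 0.45*138
P = 98.45 + 62.1
P = 160.55 kPa


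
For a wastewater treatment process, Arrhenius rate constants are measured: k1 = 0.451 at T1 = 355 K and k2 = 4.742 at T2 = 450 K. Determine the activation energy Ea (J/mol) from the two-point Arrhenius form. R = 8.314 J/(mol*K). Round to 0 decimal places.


Ea = R * ln(k2/k1) / (1/T1 - 1/T2)
ln(k2/k1) = ln(4.742/0.451) = 2.3527469
1/T1 - 1/T2 = 1/355 - 1/450 = 0.000594679186
Ea = 8.314 * 2.3527469 / 0.000594679186
Ea = 32893 J/mol


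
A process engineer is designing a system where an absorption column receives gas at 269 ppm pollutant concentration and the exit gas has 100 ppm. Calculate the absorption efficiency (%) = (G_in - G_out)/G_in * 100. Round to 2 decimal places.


Efficiency = (G_in - G_out) / G_in * 100%
Efficiency = (269 - 100) / 269 * 100
Efficiency = 169 / 269 * 100
Efficiency = 62.83%


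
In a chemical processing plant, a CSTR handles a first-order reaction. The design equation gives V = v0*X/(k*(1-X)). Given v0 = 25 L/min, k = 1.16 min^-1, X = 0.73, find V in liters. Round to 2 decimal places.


V = v0 * X / (k * (1 - X))
V = 25 * 0.73 / (1.16 * (1 - 0.73))
V = 18.25 / (1.16 * 0.27)
V = 18.25 / 0.3132
V = 58.27 L


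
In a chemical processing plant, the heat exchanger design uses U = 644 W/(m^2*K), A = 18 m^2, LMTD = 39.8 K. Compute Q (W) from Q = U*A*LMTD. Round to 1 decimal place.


Q = U * A * LMTD
Q = 644 * 18 * 39.8
Q = 461361.6 W


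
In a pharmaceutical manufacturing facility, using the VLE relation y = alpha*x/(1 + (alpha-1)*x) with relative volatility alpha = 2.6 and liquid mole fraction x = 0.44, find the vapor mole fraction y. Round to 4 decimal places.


y = alpha*x / (1 + (alpha-1)*x)
y = 2.6*0.44 / (1 + (2.6-1)*0.44)
y = 1.144 / (1 + 0.704)
y = 1.144 / 1.704
y = 0.6714


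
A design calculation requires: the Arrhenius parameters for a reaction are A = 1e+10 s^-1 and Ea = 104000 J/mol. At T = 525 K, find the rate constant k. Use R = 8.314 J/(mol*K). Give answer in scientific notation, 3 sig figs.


k = A * exp(-Ea/(R*T))
k = 1e+10 * exp(-104000 / (8.314 * 525))
k = 1e+10 * exp(-23.826707)
k = 4.49e-01


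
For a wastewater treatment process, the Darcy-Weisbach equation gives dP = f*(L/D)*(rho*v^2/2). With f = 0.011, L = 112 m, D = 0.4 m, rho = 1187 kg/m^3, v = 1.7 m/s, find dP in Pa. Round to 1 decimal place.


dP = f * (L/D) * (rho*v^2/2)
dP = 0.011 * (112/0.4) * (1187*1.7^2/2)
L/D = 280.0
rho*v^2/2 = 1187*2.89/2 = 1715.215
dP = 0.011 * 280.0 * 1715.215
dP = 5282.9 Pa


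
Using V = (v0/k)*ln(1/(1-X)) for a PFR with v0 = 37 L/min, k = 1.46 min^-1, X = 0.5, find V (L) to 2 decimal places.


V = (v0/k) * ln(1/(1-X))
V = (37/1.46) * ln(1/(1-0.5))
V = 25.342466 * ln(2.0)
V = 25.342466 * 0.693147
V = 17.57 L


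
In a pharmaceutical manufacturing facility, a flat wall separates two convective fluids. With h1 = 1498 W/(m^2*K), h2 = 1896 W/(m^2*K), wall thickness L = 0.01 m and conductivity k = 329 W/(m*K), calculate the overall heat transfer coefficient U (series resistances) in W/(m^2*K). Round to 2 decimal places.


1/U = 1/h1 + L/k + 1/h2
1/U = 1/1498 + 0.01/329 + 1/1896
1/U = 0.0006675567 + 3.03951e-05 + 0.0005274262
1/U = 0.001225378
U = 816.07 W/(m^2*K)


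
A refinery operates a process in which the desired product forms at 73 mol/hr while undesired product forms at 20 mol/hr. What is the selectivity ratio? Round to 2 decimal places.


S = desired product rate / undesired product rate
S = 73 / 20
S = 3.65


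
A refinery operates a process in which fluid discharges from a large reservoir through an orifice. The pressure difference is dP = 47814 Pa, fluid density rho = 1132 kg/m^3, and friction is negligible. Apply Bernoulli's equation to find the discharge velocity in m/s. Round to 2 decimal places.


v = sqrt(2*dP/rho)
v = sqrt(2*47814/1132)
v = sqrt(84.477032)
v = 9.19 m/s


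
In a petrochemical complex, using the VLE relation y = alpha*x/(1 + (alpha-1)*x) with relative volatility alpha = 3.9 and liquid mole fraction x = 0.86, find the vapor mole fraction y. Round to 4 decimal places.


y = alpha*x / (1 + (alpha-1)*x)
y = 3.9*0.86 / (1 + (3.9-1)*0.86)
y = 3.354 / (1 + 2.494)
y = 3.354 / 3.494
y = 0.9599


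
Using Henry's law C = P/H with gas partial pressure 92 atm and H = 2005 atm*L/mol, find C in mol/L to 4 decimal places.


C = P / H
C = 92 / 2005
C = 0.0459 mol/L


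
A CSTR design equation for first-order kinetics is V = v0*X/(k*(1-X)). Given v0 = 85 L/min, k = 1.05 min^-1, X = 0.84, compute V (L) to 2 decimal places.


V = v0 * X / (k * (1 - X))
V = 85 * 0.84 / (1.05 * (1 - 0.84))
V = 71.4 / (1.05 * 0.16)
V = 71.4 / 0.168
V = 425.00 L


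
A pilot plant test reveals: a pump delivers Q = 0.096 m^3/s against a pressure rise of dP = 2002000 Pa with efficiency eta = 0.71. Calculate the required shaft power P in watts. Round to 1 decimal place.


P = Q * dP / eta
P = 0.096 * 2002000 / 0.71
P = 192192.0 / 0.71
P = 270693.0 W


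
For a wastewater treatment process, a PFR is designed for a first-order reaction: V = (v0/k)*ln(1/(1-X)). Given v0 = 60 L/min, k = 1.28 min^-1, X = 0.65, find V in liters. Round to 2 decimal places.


V = (v0/k) * ln(1/(1-X))
V = (60/1.28) * ln(1/(1-0.65))
V = 46.875 * ln(2.857143)
V = 46.875 * 1.049822
V = 49.21 L


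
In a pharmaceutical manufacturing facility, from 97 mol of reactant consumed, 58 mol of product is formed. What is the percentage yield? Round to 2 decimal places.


Yield = (moles product / moles consumed) * 100%
Yield = (58 / 97) * 100
Yield = 0.5979 * 100
Yield = 59.79%


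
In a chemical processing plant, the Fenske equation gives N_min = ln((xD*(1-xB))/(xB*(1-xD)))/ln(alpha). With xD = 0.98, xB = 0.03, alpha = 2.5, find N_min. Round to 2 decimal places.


N_min = ln((xD*(1-xB))/(xB*(1-xD))) / ln(alpha)
Numerator inside ln: 0.9506 / 0.0006 = 1584.333333
ln(1584.333333) = 7.367919
ln(alpha) = ln(2.5) = 0.916291
N_min = 7.367919 / 0.916291 = 8.04


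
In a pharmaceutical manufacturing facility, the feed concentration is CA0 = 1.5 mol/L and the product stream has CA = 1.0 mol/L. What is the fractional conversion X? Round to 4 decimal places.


X = (CA0 - CA) / CA0
X = (1.5 - 1.0) / 1.5
X = 0.5 / 1.5
X = 0.3333


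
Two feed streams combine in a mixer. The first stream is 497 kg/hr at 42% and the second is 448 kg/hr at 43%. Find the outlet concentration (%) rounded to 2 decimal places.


Mass balance on solute: F1*x1 + F2*x2 = F3*x3
F3 = F1 + F2 = 497 + 448 = 945 kg/hr
x3 = (F1*x1 + F2*x2)/F3
x3 = (497*0.42 + 448*0.43) / 945
x3 = 42.47%


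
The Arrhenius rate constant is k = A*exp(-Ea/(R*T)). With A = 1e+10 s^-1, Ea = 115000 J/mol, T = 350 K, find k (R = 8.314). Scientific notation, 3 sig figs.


k = A * exp(-Ea/(R*T))
k = 1e+10 * exp(-115000 / (8.314 * 350))
k = 1e+10 * exp(-39.520258)
k = 6.86e-08


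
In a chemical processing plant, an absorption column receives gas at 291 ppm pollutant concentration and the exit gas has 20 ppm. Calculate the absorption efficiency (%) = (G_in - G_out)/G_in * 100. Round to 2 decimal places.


Efficiency = (G_in - G_out) / G_in * 100%
Efficiency = (291 - 20) / 291 * 100
Efficiency = 271 / 291 * 100
Efficiency = 93.13%


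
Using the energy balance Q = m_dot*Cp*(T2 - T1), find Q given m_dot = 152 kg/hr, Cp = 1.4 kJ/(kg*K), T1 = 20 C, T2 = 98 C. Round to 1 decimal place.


Q = m_dot * Cp * (T2 - T1)
Q = 152 * 1.4 * (98 - 20)
Q = 152 * 1.4 * 78
Q = 16598.4 kJ/hr


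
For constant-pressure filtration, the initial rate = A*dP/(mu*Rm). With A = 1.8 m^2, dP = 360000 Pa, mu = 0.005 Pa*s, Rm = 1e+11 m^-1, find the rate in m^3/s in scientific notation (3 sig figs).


rate = A * dP / (mu * Rm)
rate = 1.8 * 360000 / (0.005 * 1e+11)
rate = 648000.0 / 5.000e+08
rate = 1.30e-03 m^3/s


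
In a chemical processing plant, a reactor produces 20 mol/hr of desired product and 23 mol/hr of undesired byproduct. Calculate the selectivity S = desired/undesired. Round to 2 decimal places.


S = desired product rate / undesired product rate
S = 20 / 23
S = 0.87


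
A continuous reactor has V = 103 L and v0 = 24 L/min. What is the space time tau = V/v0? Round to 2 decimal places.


tau = V / v0
tau = 103 / 24
tau = 4.29 min


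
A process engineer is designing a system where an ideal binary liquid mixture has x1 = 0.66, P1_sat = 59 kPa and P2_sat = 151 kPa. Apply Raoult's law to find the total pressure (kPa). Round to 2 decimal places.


P = x1*P1_sat + x2*P2_sat
x2 = 1 - x1 = 1 - 0.66 = 0.34
P = 0.66*59 + 0.34*151
P = 38.94 + 51.34
P = 90.28 kPa


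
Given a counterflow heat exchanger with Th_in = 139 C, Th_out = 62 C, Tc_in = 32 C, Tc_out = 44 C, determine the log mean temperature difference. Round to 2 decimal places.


dT1 = Th_in - Tc_out = 139 - 44 = 95
dT2 = Th_out - Tc_in = 62 - 32 = 30
LMTD = (dT1 - dT2) / ln(dT1/dT2)
LMTD = (95 - 30) / ln(95/30)
LMTD = 56.39 K


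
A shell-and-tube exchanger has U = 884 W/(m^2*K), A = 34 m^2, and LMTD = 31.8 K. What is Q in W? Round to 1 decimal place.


Q = U * A * LMTD
Q = 884 * 34 * 31.8
Q = 955780.8 W


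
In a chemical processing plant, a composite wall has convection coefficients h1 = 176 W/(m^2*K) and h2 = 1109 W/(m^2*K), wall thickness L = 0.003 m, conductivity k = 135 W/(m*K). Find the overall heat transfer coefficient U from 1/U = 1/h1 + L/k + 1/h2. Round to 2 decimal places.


1/U = 1/h1 + L/k + 1/h2
1/U = 1/176 + 0.003/135 + 1/1109
1/U = 0.0056818182 + 2.22222e-05 + 0.0009017133
1/U = 0.0066057537
U = 151.38 W/(m^2*K)


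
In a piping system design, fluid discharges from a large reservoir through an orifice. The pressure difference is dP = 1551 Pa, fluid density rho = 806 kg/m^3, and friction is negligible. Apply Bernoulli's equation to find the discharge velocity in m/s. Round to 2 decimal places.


v = sqrt(2*dP/rho)
v = sqrt(2*1551/806)
v = sqrt(3.848635)
v = 1.96 m/s


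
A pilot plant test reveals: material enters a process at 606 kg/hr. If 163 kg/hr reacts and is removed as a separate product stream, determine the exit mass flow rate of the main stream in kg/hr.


Steady-state mass balance on the main outlet: F_out = F_in - F_removed
F_out = 606 - 163
F_out = 443 kg/hr


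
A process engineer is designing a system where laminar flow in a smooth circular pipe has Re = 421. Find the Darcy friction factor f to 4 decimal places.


f = 64 / Re
f = 64 / 421
f = 0.1520


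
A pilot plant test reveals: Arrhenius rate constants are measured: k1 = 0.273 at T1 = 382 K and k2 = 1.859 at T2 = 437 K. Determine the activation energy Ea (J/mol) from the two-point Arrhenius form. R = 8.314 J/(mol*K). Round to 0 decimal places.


Ea = R * ln(k2/k1) / (1/T1 - 1/T2)
ln(k2/k1) = ln(1.859/0.273) = 1.9183222
1/T1 - 1/T2 = 1/382 - 1/437 = 0.000329471528
Ea = 8.314 * 1.9183222 / 0.000329471528
Ea = 48408 J/mol


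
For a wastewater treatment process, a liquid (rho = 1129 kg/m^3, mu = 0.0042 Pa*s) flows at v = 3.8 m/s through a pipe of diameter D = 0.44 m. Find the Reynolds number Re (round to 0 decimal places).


Re = rho * v * D / mu
Re = 1129 * 3.8 * 0.44 / 0.0042
Re = 1887.688 / 0.0042
Re = 449450


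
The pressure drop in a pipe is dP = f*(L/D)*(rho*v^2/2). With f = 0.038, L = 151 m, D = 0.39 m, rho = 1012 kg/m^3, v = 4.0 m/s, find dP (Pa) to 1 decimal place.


dP = f * (L/D) * (rho*v^2/2)
dP = 0.038 * (151/0.39) * (1012*4.0^2/2)
L/D = 387.17948718
rho*v^2/2 = 1012*16.0/2 = 8096.0
dP = 0.038 * 387.17948718 * 8096.0
dP = 119115.0 Pa


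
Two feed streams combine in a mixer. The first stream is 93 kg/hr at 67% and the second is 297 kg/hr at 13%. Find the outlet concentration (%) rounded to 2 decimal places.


Mass balance on solute: F1*x1 + F2*x2 = F3*x3
F3 = F1 + F2 = 93 + 297 = 390 kg/hr
x3 = (F1*x1 + F2*x2)/F3
x3 = (93*0.67 + 297*0.13) / 390
x3 = 25.88%


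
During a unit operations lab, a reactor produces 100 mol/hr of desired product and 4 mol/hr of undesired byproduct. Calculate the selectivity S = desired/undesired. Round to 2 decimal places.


S = desired product rate / undesired product rate
S = 100 / 4
S = 25.00


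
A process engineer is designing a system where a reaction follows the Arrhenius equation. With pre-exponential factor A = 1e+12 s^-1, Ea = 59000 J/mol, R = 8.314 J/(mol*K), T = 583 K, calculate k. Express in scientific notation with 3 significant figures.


k = A * exp(-Ea/(R*T))
k = 1e+12 * exp(-59000 / (8.314 * 583))
k = 1e+12 * exp(-12.172322)
k = 5.17e+06


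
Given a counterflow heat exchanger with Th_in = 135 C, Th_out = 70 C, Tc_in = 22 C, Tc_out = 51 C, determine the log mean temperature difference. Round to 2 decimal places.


dT1 = Th_in - Tc_out = 135 - 51 = 84
dT2 = Th_out - Tc_in = 70 - 22 = 48
LMTD = (dT1 - dT2) / ln(dT1/dT2)
LMTD = (84 - 48) / ln(84/48)
LMTD = 64.33 K


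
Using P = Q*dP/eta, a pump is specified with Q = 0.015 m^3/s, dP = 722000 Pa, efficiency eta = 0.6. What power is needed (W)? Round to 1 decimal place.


P = Q * dP / eta
P = 0.015 * 722000 / 0.6
P = 10830.0 / 0.6
P = 18050.0 W


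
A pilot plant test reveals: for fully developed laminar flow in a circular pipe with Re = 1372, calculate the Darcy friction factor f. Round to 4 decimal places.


f = 64 / Re
f = 64 / 1372
f = 0.0466


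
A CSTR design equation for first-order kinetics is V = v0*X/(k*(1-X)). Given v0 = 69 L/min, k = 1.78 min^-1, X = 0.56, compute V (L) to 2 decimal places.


V = v0 * X / (k * (1 - X))
V = 69 * 0.56 / (1.78 * (1 - 0.56))
V = 38.64 / (1.78 * 0.44)
V = 38.64 / 0.7832
V = 49.34 L


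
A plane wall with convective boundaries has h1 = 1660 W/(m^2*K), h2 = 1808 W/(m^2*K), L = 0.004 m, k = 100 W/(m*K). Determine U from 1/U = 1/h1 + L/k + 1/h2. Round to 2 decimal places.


1/U = 1/h1 + L/k + 1/h2
1/U = 1/1660 + 0.004/100 + 1/1808
1/U = 0.0006024096 + 4e-05 + 0.0005530973
1/U = 0.0011955069
U = 836.47 W/(m^2*K)


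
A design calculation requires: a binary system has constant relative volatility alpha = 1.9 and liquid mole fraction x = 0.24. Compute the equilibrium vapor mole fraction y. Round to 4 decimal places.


y = alpha*x / (1 + (alpha-1)*x)
y = 1.9*0.24 / (1 + (1.9-1)*0.24)
y = 0.456 / (1 + 0.216)
y = 0.456 / 1.216
y = 0.3750


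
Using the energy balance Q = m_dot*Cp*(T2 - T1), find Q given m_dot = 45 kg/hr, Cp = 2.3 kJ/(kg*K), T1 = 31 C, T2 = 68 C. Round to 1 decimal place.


Q = m_dot * Cp * (T2 - T1)
Q = 45 * 2.3 * (68 - 31)
Q = 45 * 2.3 * 37
Q = 3829.5 kJ/hr


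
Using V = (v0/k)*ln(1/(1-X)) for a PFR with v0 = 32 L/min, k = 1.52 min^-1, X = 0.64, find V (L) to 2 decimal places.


V = (v0/k) * ln(1/(1-X))
V = (32/1.52) * ln(1/(1-0.64))
V = 21.052632 * ln(2.777778)
V = 21.052632 * 1.021651
V = 21.51 L


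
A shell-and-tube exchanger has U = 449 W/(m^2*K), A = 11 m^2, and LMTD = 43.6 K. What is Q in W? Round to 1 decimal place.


Q = U * A * LMTD
Q = 449 * 11 * 43.6
Q = 215340.4 W


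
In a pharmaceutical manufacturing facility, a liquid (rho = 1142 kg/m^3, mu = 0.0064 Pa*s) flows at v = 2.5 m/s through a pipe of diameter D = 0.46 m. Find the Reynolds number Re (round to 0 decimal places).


Re = rho * v * D / mu
Re = 1142 * 2.5 * 0.46 / 0.0064
Re = 1313.3 / 0.0064
Re = 205203


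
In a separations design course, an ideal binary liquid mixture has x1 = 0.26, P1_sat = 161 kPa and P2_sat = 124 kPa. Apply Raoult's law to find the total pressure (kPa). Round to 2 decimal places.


P = x1*P1_sat + x2*P2_sat
x2 = 1 - x1 = 1 - 0.26 = 0.74
P = 0.26*161 + 0.74*124
P = 41.86 + 91.76
P = 133.62 kPa


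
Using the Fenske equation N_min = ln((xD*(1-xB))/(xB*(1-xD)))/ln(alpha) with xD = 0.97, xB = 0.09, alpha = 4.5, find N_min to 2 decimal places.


N_min = ln((xD*(1-xB))/(xB*(1-xD))) / ln(alpha)
Numerator inside ln: 0.8827 / 0.0027 = 326.925926
ln(326.925926) = 5.789734
ln(alpha) = ln(4.5) = 1.504077
N_min = 5.789734 / 1.504077 = 3.85


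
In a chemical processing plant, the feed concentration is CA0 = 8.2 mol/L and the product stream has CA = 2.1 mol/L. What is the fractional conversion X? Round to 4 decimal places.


X = (CA0 - CA) / CA0
X = (8.2 - 2.1) / 8.2
X = 6.1 / 8.2
X = 0.7439


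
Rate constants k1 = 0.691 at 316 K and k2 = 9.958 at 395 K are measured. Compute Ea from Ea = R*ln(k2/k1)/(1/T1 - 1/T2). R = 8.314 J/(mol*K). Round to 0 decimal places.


Ea = R * ln(k2/k1) / (1/T1 - 1/T2)
ln(k2/k1) = ln(9.958/0.691) = 2.6679917
1/T1 - 1/T2 = 1/316 - 1/395 = 0.000632911392
Ea = 8.314 * 2.6679917 / 0.000632911392
Ea = 35047 J/mol


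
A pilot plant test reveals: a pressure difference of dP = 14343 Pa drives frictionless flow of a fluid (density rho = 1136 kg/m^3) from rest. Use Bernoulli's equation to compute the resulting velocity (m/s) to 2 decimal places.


v = sqrt(2*dP/rho)
v = sqrt(2*14343/1136)
v = sqrt(25.251761)
v = 5.03 m/s
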